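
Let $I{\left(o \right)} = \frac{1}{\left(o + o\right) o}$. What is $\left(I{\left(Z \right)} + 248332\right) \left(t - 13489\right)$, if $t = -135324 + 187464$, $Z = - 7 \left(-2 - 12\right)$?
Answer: $\frac{184363764814107}{19208} \approx 9.5983 \cdot 10^{9}$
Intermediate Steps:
$Z = 98$ ($Z = \left(-7\right) \left(-14\right) = 98$)
$I{\left(o \right)} = \frac{1}{2 o^{2}}$ ($I{\left(o \right)} = \frac{1}{2 o o} = \frac{\frac{1}{2} \frac{1}{o}}{o} = \frac{1}{2 o^{2}}$)
$t = 52140$
$\left(I{\left(Z \right)} + 248332\right) \left(t - 13489\right) = \left(\frac{1}{2 \cdot 9604} + 248332\right) \left(52140 - 13489\right) = \left(\frac{1}{2} \cdot \frac{1}{9604} + 248332\right) 38651 = \left(\frac{1}{19208} + 248332\right) 38651 = \frac{4769961057}{19208} \cdot 38651 = \frac{184363764814107}{19208}$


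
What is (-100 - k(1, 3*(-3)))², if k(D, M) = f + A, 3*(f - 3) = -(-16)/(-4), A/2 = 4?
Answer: 108241/9 ≈ 12027.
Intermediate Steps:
A = 8 (A = 2*4 = 8)
f = 5/3 (f = 3 + (-(-16)/(-4))/3 = 3 + (-(-16)*(-1)/4)/3 = 3 + (-4*1)/3 = 3 + (⅓)*(-4) = 3 - 4/3 = 5/3 ≈ 1.6667)
k(D, M) = 29/3 (k(D, M) = 5/3 + 8 = 29/3)
(-100 - k(1, 3*(-3)))² = (-100 - 1*29/3)² = (-100 - 29/3)² = (-329/3)² = 108241/9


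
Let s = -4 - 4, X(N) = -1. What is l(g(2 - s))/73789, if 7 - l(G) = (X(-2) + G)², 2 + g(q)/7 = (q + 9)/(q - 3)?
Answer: -9/73789 ≈ -0.00012197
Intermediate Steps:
s = -8
g(q) = -14 + 7*(9 + q)/(-3 + q) (g(q) = -14 + 7*((q + 9)/(q - 3)) = -14 + 7*((9 + q)/(-3 + q)) = -14 + 7*(9 + q)/(-3 + q))
l(G) = 7 - (-1 + G)²
l(g(2 - s))/73789 = (7 - (-1 + 7*(15 - (2 - 1*(-8)))/(-3 + (2 - 1*(-8))))²)/73789 = (7 - (-1 + 7*(15 - (2 + 8))/(-3 + (2 + 8)))²)*(1/73789) = (7 - (-1 + 7*(15 - 1*10)/(-3 + 10))²)*(1/73789) = (7 - (-1 + 7*(15 - 10)/7)²)*(1/73789) = (7 - (-1 + 7*(⅐)*5)²)*(1/73789) = (7 - (-1 + 5)²)*(1/73789) = (7 - 1*4²)*(1/73789) = (7 - 1*16)*(1/73789) = (7 - 16)*(1/73789) = -9*1/73789 = -9/73789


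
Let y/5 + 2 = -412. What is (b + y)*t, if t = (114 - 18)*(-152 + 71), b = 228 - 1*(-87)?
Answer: 13646880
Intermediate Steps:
y = -2070 (y = -10 + 5*(-412) = -10 - 2060 = -2070)
b = 315 (b = 228 + 87 = 315)
t = -7776 (t = 96*(-81) = -7776)
(b + y)*t = (315 - 2070)*(-7776) = -1755*(-7776) = 13646880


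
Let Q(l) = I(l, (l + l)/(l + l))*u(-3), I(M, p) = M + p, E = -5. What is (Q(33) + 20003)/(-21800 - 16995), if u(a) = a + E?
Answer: -19731/38795 ≈ -0.50860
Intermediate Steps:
u(a) = -5 + a (u(a) = a - 5 = -5 + a)
Q(l) = -8 - 8*l (Q(l) = (l + (l + l)/(l + l))*(-5 - 3) = (l + (2*l)/((2*l)))*(-8) = (l + (2*l)*(1/(2*l)))*(-8) = (l + 1)*(-8) = (1 + l)*(-8) = -8 - 8*l)
(Q(33) + 20003)/(-21800 - 16995) = ((-8 - 8*33) + 20003)/(-21800 - 16995) = ((-8 - 264) + 20003)/(-38795) = (-272 + 20003)*(-1/38795) = 19731*(-1/38795) = -19731/38795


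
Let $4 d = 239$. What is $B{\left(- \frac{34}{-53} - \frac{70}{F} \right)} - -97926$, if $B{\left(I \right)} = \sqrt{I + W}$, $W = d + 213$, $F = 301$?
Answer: $97926 + \frac{\sqrt{5674976643}}{4558} \approx 97943.0$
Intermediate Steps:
$d = \frac{239}{4}$ ($d = \frac{1}{4} \cdot 239 = \frac{239}{4} \approx 59.75$)
$W = \frac{1091}{4}$ ($W = \frac{239}{4} + 213 = \frac{1091}{4} \approx 272.75$)
$B{\left(I \right)} = \sqrt{\frac{1091}{4} + I}$ ($B{\left(I \right)} = \sqrt{I + \frac{1091}{4}} = \sqrt{\frac{1091}{4} + I}$)
$B{\left(- \frac{34}{-53} - \frac{70}{F} \right)} - -97926 = \frac{\sqrt{1091 + 4 \left(- \frac{34}{-53} - \frac{70}{301}\right)}}{2} - -97926 = \frac{\sqrt{1091 + 4 \left(\left(-34\right) \left(- \frac{1}{53}\right) - \frac{10}{43}\right)}}{2} + 97926 = \frac{\sqrt{1091 + 4 \left(\frac{34}{53} - \frac{10}{43}\right)}}{2} + 97926 = \frac{\sqrt{1091 + 4 \cdot \frac{932}{2279}}}{2} + 97926 = \frac{\sqrt{1091 + \frac{3728}{2279}}}{2} + 97926 = \frac{\sqrt{\frac{2490117}{2279}}}{2} + 97926 = \frac{\frac{1}{2279} \sqrt{5674976643}}{2} + 97926 = \frac{\sqrt{5674976643}}{4558} + 97926 = 97926 + \frac{\sqrt{5674976643}}{4558}$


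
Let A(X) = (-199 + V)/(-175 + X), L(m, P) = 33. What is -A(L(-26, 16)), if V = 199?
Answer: 0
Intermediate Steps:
A(X) = 0 (A(X) = (-199 + 199)/(-175 + X) = 0/(-175 + X) = 0)
-A(L(-26, 16)) = -1*0 = 0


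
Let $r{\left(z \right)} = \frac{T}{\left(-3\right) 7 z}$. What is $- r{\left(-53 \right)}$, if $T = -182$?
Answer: $\frac{26}{159} \approx 0.16352$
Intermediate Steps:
$r{\left(z \right)} = \frac{26}{3 z}$ ($r{\left(z \right)} = - \frac{182}{\left(-3\right) 7 z} = - \frac{182}{\left(-21\right) z} = - 182 \left(- \frac{1}{21 z}\right) = \frac{26}{3 z}$)
$- r{\left(-53 \right)} = - \frac{26}{3 \left(-53\right)} = - \frac{26 \left(-1\right)}{3 \cdot 53} = \left(-1\right) \left(- \frac{26}{159}\right) = \frac{26}{159}$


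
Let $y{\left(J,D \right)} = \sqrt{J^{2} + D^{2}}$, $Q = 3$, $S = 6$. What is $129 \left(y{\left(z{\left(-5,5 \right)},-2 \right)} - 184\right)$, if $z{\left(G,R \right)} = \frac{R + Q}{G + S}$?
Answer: $-23736 + 258 \sqrt{17} \approx -22672.0$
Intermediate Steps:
$z{\left(G,R \right)} = \frac{3 + R}{6 + G}$ ($z{\left(G,R \right)} = \frac{R + 3}{G + 6} = \frac{3 + R}{6 + G}$)
$y{\left(J,D \right)} = \sqrt{D^{2} + J^{2}}$
$129 \left(y{\left(z{\left(-5,5 \right)},-2 \right)} - 184\right) = 129 \left(\sqrt{\left(-2\right)^{2} + \left(\frac{3 + 5}{6 - 5}\right)^{2}} - 184\right) = 129 \left(\sqrt{4 + \left(1^{-1} \cdot 8\right)^{2}} - 184\right) = 129 \left(\sqrt{4 + \left(1 \cdot 8\right)^{2}} - 184\right) = 129 \left(\sqrt{4 + 8^{2}} - 184\right) = 129 \left(\sqrt{4 + 64} - 184\right) = 129 \left(\sqrt{68} - 184\right) = 129 \left(2 \sqrt{17} - 184\right) = 129 \left(-184 + 2 \sqrt{17}\right) = -23736 + 258 \sqrt{17}$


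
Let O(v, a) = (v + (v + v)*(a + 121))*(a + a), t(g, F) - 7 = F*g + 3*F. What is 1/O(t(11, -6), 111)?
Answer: -1/7948710 ≈ -1.2581e-7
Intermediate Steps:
t(g, F) = 7 + 3*F + F*g (t(g, F) = 7 + (F*g + 3*F) = 7 + (3*F + F*g) = 7 + 3*F + F*g)
O(v, a) = 2*a*(v + 2*v*(121 + a)) (O(v, a) = (v + (2*v)*(121 + a))*(2*a) = (v + 2*v*(121 + a))*(2*a) = 2*a*(v + 2*v*(121 + a)))
1/O(t(11, -6), 111) = 1/(2*111*(7 + 3*(-6) - 6*11)*(243 + 2*111)) = 1/(2*111*(7 - 18 - 66)*(243 + 222)) = 1/(2*111*(-77)*465) = 1/(-7948710) = -1/7948710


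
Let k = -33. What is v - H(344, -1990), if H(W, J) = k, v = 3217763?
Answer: 3217796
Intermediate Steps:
H(W, J) = -33
v - H(344, -1990) = 3217763 - 1*(-33) = 3217763 + 33 = 3217796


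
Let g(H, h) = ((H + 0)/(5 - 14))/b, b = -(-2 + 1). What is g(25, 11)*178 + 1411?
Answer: 8249/9 ≈ 916.56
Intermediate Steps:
b = 1 (b = -1*(-1) = 1)
g(H, h) = -H/9 (g(H, h) = ((H + 0)/(5 - 14))/1 = (H/(-9))*1 = (H*(-⅑))*1 = -H/9*1 = -H/9)
g(25, 11)*178 + 1411 = -⅑*25*178 + 1411 = -25/9*178 + 1411 = -4450/9 + 1411 = 8249/9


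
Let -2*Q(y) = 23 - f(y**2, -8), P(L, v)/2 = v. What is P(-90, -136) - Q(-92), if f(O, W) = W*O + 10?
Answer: 67181/2 ≈ 33591.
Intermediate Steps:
f(O, W) = 10 + O*W (f(O, W) = O*W + 10 = 10 + O*W)
P(L, v) = 2*v
Q(y) = -13/2 - 4*y**2 (Q(y) = -(23 - (10 + y**2*(-8)))/2 = -(23 - (10 - 8*y**2))/2 = -(23 + (-10 + 8*y**2))/2 = -(13 + 8*y**2)/2 = -13/2 - 4*y**2)
P(-90, -136) - Q(-92) = 2*(-136) - (-13/2 - 4*(-92)**2) = -272 - (-13/2 - 4*8464) = -272 - (-13/2 - 33856) = -272 - 1*(-67725/2) = -272 + 67725/2 = 67181/2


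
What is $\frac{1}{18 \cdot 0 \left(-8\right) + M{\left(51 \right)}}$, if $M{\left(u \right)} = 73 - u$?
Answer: $\frac{1}{22} \approx 0.045455$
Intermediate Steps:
$\frac{1}{18 \cdot 0 \left(-8\right) + M{\left(51 \right)}} = \frac{1}{18 \cdot 0 \left(-8\right) + \left(73 - 51\right)} = \frac{1}{0 \left(-8\right) + \left(73 - 51\right)} = \frac{1}{0 + 22} = \frac{1}{22}$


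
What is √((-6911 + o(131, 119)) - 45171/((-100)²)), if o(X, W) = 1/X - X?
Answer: I*√1209251489531/13100 ≈ 83.943*I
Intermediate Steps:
√((-6911 + o(131, 119)) - 45171/((-100)²)) = √((-6911 + (1/131 - 1*131)) - 45171/((-100)²)) = √((-6911 + (1/131 - 131)) - 45171/10000) = √((-6911 - 17160/131) - 45171*1/10000) = √(-922501/131 - 45171/10000) = √(-9230927401/1310000) = I*√1209251489531/13100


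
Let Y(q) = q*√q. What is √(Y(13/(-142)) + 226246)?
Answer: √(4562024344 - 13*I*√1846)/142 ≈ 475.65 - 2.9118e-5*I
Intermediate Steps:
Y(q) = q^(3/2)
√(Y(13/(-142)) + 226246) = √((13/(-142))^(3/2) + 226246) = √((13*(-1/142))^(3/2) + 226246) = √((-13/142)^(3/2) + 226246) = √(-13*I*√1846/20164 + 226246) = √(226246 - 13*I*√1846/20164)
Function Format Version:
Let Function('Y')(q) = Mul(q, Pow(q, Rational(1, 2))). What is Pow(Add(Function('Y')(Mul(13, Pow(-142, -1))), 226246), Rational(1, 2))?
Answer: Mul(Rational(1, 142), Pow(Add(4562024344, Mul(-13, I, Pow(1846, Rational(1, 2)))), Rational(1, 2))) ≈ Add(475.65, Mul(-2.9118e-5, I))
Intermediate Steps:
Function('Y')(q) = Pow(q, Rational(3, 2))
Pow(Add(Function('Y')(Mul(13, Pow(-142, -1))), 226246), Rational(1, 2)) = Pow(Add(Pow(Mul(13, Pow(-142, -1)), Rational(3, 2)), 226246), Rational(1, 2)) = Pow(Add(Pow(Mul(13, Rational(-1, 142)), Rational(3, 2)), 226246), Rational(1, 2)) = Pow(Add(Pow(Rational(-13, 142), Rational(3, 2)), 226246), Rational(1, 2)) = Pow(Add(Mul(Rational(-13, 20164), I, Pow(1846, Rational(1, 2))), 226246), Rational(1, 2)) = Pow(Add(226246, Mul(Rational(-13, 20164), I, Pow(1846, Rational(1, 2)))), Rational(1, 2))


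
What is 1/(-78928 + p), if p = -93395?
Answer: -1/172323 ≈ -5.8031e-6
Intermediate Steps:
1/(-78928 + p) = 1/(-78928 - 93395) = 1/(-172323) = -1/172323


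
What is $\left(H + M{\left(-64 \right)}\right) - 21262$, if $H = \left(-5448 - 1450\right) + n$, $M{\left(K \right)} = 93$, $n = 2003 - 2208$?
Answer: $-28272$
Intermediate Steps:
$n = -205$
$H = -7103$ ($H = \left(-5448 - 1450\right) - 205 = -6898 - 205 = -7103$)
$\left(H + M{\left(-64 \right)}\right) - 21262 = \left(-7103 + 93\right) - 21262 = -7010 - 21262 = -28272$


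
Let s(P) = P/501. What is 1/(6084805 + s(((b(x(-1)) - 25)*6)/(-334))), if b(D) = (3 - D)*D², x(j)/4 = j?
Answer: 27889/169699126558 ≈ 1.6434e-7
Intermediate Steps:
x(j) = 4*j
b(D) = D²*(3 - D)
s(P) = P/501 (s(P) = P*(1/501) = P/501)
1/(6084805 + s(((b(x(-1)) - 25)*6)/(-334))) = 1/(6084805 + ((((4*(-1))²*(3 - 4*(-1)) - 25)*6)/(-334))/501) = 1/(6084805 + ((((-4)²*(3 - 1*(-4)) - 25)*6)*(-1/334))/501) = 1/(6084805 + (((16*(3 + 4) - 25)*6)*(-1/334))/501) = 1/(6084805 + (((16*7 - 25)*6)*(-1/334))/501) = 1/(6084805 + (((112 - 25)*6)*(-1/334))/501) = 1/(6084805 + ((87*6)*(-1/334))/501) = 1/(6084805 + (522*(-1/334))/501) = 1/(6084805 + (1/501)*(-261/167)) = 1/(6084805 - 87/27889) = 1/(169699126558/27889) = 27889/169699126558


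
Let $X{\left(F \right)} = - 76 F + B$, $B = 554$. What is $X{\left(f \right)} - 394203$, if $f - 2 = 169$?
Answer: $-406645$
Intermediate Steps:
$f = 171$ ($f = 2 + 169 = 171$)
$X{\left(F \right)} = 554 - 76 F$ ($X{\left(F \right)} = - 76 F + 554 = 554 - 76 F$)
$X{\left(f \right)} - 394203 = \left(554 - 12996\right) - 394203 = -12442 - 394203 = -406645$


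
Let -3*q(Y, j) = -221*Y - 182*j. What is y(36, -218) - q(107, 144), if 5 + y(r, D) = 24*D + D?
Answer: -66220/3 ≈ -22073.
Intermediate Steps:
y(r, D) = -5 + 25*D (y(r, D) = -5 + (24*D + D) = -5 + 25*D)
q(Y, j) = 182*j/3 + 221*Y/3 (q(Y, j) = -(-221*Y - 182*j)/3 = 182*j/3 + 221*Y/3)
y(36, -218) - q(107, 144) = (-5 + 25*(-218)) - ((182/3)*144 + (221/3)*107) = (-5 - 5450) - (8736 + 23647/3) = -5455 - 1*49855/3 = -5455 - 49855/3 = -66220/3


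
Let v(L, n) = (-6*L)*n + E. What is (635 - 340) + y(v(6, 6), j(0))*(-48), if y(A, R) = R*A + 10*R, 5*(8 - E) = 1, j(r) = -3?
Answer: -141229/5 ≈ -28246.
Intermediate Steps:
E = 39/5 (E = 8 - ⅕*1 = 8 - ⅕ = 39/5 ≈ 7.8000)
v(L, n) = 39/5 - 6*L*n (v(L, n) = (-6*L)*n + 39/5 = -6*L*n + 39/5 = 39/5 - 6*L*n)
y(A, R) = 10*R + A*R (y(A, R) = A*R + 10*R = 10*R + A*R)
(635 - 340) + y(v(6, 6), j(0))*(-48) = (635 - 340) - 3*(10 + (39/5 - 6*6*6))*(-48) = 295 - 3*(10 + (39/5 - 216))*(-48) = 295 - 3*(10 - 1041/5)*(-48) = 295 - 3*(-991/5)*(-48) = 295 + (2973/5)*(-48) = 295 - 142704/5 = -141229/5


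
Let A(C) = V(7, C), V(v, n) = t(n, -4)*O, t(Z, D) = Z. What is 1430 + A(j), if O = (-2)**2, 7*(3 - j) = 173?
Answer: 9402/7 ≈ 1343.1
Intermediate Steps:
j = -152/7 (j = 3 - 1/7*173 = 3 - 173/7 = -152/7 ≈ -21.714)
O = 4
V(v, n) = 4*n (V(v, n) = n*4 = 4*n)
A(C) = 4*C
1430 + A(j) = 1430 + 4*(-152/7) = 1430 - 608/7 = 9402/7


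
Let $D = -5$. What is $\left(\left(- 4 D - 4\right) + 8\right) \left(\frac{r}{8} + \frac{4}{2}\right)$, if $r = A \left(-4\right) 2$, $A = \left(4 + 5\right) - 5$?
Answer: $-48$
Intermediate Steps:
$A = 4$ ($A = 9 - 5 = 4$)
$r = -32$ ($r = 4 \left(-4\right) 2 = \left(-16\right) 2 = -32$)
$\left(\left(- 4 D - 4\right) + 8\right) \left(\frac{r}{8} + \frac{4}{2}\right) = \left(\left(\left(-4\right) \left(-5\right) - 4\right) + 8\right) \left(- \frac{32}{8} + \frac{4}{2}\right) = \left(\left(20 - 4\right) + 8\right) \left(\left(-32\right) \frac{1}{8} + 4 \cdot \frac{1}{2}\right) = \left(16 + 8\right) \left(-4 + 2\right) = 24 \left(-2\right) = -48$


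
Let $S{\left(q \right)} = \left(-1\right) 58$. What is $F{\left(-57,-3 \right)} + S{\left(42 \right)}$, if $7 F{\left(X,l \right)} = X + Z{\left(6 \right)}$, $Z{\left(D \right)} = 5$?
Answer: $- \frac{458}{7} \approx -65.429$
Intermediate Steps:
$S{\left(q \right)} = -58$
$F{\left(X,l \right)} = \frac{5}{7} + \frac{X}{7}$ ($F{\left(X,l \right)} = \frac{X + 5}{7} = \frac{5 + X}{7} = \frac{5}{7} + \frac{X}{7}$)
$F{\left(-57,-3 \right)} + S{\left(42 \right)} = \left(\frac{5}{7} + \frac{1}{7} \left(-57\right)\right) - 58 = \left(\frac{5}{7} - \frac{57}{7}\right) - 58 = - \frac{52}{7} - 58 = - \frac{458}{7}$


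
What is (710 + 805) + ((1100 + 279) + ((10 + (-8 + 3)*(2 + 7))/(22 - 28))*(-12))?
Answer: 2824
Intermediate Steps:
(710 + 805) + ((1100 + 279) + ((10 + (-8 + 3)*(2 + 7))/(22 - 28))*(-12)) = 1515 + (1379 + ((10 - 5*9)/(-6))*(-12)) = 1515 + (1379 + ((10 - 45)*(-⅙))*(-12)) = 1515 + (1379 - 35*(-⅙)*(-12)) = 1515 + (1379 + (35/6)*(-12)) = 1515 + (1379 - 70) = 1515 + 1309 = 2824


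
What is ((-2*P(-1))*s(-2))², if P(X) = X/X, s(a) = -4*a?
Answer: 256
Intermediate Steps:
P(X) = 1
((-2*P(-1))*s(-2))² = ((-2*1)*(-4*(-2)))² = (-2*8)² = (-16)² = 256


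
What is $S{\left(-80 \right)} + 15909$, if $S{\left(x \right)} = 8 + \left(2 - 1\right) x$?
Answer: $15837$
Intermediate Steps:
$S{\left(x \right)} = 8 + x$ ($S{\left(x \right)} = 8 + 1 x = 8 + x$)
$S{\left(-80 \right)} + 15909 = \left(8 - 80\right) + 15909 = -72 + 15909 = 15837$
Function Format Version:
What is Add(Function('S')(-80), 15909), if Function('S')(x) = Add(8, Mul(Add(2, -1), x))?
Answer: 15837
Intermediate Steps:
Function('S')(x) = Add(8, x) (Function('S')(x) = Add(8, Mul(1, x)) = Add(8, x))
Add(Function('S')(-80), 15909) = Add(Add(8, -80), 15909) = Add(-72, 15909) = 15837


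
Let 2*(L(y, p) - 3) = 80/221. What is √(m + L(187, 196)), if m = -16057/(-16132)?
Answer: 3*√1474534639461/1782586 ≈ 2.0436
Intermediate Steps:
L(y, p) = 703/221 (L(y, p) = 3 + (80/221)/2 = 3 + (80*(1/221))/2 = 3 + (½)*(80/221) = 3 + 40/221 = 703/221)
m = 16057/16132 (m = -16057*(-1/16132) = 16057/16132 ≈ 0.99535)
√(m + L(187, 196)) = √(16057/16132 + 703/221) = √(14889393/3565172) = 3*√1474534639461/1782586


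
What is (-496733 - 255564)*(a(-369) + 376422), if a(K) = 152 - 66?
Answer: -283245838876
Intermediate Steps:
a(K) = 86
(-496733 - 255564)*(a(-369) + 376422) = (-496733 - 255564)*(86 + 376422) = -752297*376508 = -283245838876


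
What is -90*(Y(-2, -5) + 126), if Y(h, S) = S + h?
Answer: -10710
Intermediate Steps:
-90*(Y(-2, -5) + 126) = -90*((-5 - 2) + 126) = -90*(-7 + 126) = -90*119 = -10710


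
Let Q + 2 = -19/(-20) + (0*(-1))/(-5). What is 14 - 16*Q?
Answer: 154/5 ≈ 30.800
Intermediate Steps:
Q = -21/20 (Q = -2 + (-19/(-20) + (0*(-1))/(-5)) = -2 + (-19*(-1/20) + 0*(-1/5)) = -2 + (19/20 + 0) = -2 + 19/20 = -21/20 ≈ -1.0500)
14 - 16*Q = 14 - 16*(-21/20) = 14 + 84/5 = 154/5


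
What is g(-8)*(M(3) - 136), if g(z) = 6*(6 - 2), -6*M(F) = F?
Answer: -3276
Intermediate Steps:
M(F) = -F/6
g(z) = 24 (g(z) = 6*4 = 24)
g(-8)*(M(3) - 136) = 24*(-1/6*3 - 136) = 24*(-1/2 - 136) = 24*(-273/2) = -3276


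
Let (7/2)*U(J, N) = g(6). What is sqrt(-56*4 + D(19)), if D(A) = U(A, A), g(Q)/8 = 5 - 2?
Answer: 4*I*sqrt(665)/7 ≈ 14.736*I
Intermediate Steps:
g(Q) = 24 (g(Q) = 8*(5 - 2) = 8*3 = 24)
U(J, N) = 48/7 (U(J, N) = (2/7)*24 = 48/7)
D(A) = 48/7
sqrt(-56*4 + D(19)) = sqrt(-56*4 + 48/7) = sqrt(-224 + 48/7) = sqrt(-1520/7) = 4*I*sqrt(665)/7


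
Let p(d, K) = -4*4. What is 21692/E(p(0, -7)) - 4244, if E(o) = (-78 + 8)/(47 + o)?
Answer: -484766/35 ≈ -13850.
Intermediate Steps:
p(d, K) = -16
E(o) = -70/(47 + o)
21692/E(p(0, -7)) - 4244 = 21692/((-70/(47 - 16))) - 4244 = 21692/((-70/31)) - 4244 = 21692/((-70*1/31)) - 4244 = 21692/(-70/31) - 4244 = 21692*(-31/70) - 4244 = -336226/35 - 4244 = -484766/35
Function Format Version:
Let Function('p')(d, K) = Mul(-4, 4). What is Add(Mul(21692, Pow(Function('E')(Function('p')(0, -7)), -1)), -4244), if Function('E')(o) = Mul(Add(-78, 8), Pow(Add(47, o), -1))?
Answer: Rational(-484766, 35) ≈ -13850.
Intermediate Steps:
Function('p')(d, K) = -16
Function('E')(o) = Mul(-70, Pow(Add(47, o), -1))
Add(Mul(21692, Pow(Function('E')(Function('p')(0, -7)), -1)), -4244) = Add(Mul(21692, Pow(Mul(-70, Pow(Add(47, -16), -1)), -1)), -4244) = Add(Mul(21692, Pow(Mul(-70, Pow(31, -1)), -1)), -4244) = Add(Mul(21692, Pow(Mul(-70, Rational(1, 31)), -1)), -4244) = Add(Mul(21692, Pow(Rational(-70, 31), -1)), -4244) = Add(Mul(21692, Rational(-31, 70)), -4244) = Add(Rational(-336226, 35), -4244) = Rational(-484766, 35)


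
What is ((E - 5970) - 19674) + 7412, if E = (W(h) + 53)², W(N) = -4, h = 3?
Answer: -15831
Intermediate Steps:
E = 2401 (E = (-4 + 53)² = 49² = 2401)
((E - 5970) - 19674) + 7412 = ((2401 - 5970) - 19674) + 7412 = (-3569 - 19674) + 7412 = -23243 + 7412 = -15831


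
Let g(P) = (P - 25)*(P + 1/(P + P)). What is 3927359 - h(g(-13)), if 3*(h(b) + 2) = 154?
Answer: 11781929/3 ≈ 3.9273e+6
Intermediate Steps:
g(P) = (-25 + P)*(P + 1/(2*P))
h(b) = 148/3 (h(b) = -2 + (1/3)*154 = -2 + 154/3 = 148/3)
3927359 - h(g(-13)) = 3927359 - 1*148/3 = 3927359 - 148/3 = 11781929/3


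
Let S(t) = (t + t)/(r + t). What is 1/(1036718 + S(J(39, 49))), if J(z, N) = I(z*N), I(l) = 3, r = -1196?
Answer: 1193/1236804568 ≈ 9.6458e-7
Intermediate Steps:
J(z, N) = 3
S(t) = 2*t/(-1196 + t) (S(t) = (t + t)/(-1196 + t) = (2*t)/(-1196 + t) = 2*t/(-1196 + t))
1/(1036718 + S(J(39, 49))) = 1/(1036718 + 2*3/(-1196 + 3)) = 1/(1036718 + 2*3/(-1193)) = 1/(1036718 + 2*3*(-1/1193)) = 1/(1036718 - 6/1193) = 1/(1236804568/1193) = 1193/1236804568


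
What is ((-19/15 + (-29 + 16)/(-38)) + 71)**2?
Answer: 1595443249/324900 ≈ 4910.6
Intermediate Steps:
((-19/15 + (-29 + 16)/(-38)) + 71)**2 = ((-19*1/15 - 13*(-1/38)) + 71)**2 = ((-19/15 + 13/38) + 71)**2 = (-527/570 + 71)**2 = (39943/570)**2 = 1595443249/324900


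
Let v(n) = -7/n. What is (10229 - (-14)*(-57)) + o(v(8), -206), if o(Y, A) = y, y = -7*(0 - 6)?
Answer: 9473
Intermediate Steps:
y = 42 (y = -7*(-6) = 42)
o(Y, A) = 42
(10229 - (-14)*(-57)) + o(v(8), -206) = (10229 - (-14)*(-57)) + 42 = (10229 - 1*798) + 42 = (10229 - 798) + 42 = 9431 + 42 = 9473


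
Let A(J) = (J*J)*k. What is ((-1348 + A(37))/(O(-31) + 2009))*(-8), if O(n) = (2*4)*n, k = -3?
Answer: 43640/1761 ≈ 24.781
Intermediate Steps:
O(n) = 8*n
A(J) = -3*J² (A(J) = (J*J)*(-3) = J²*(-3) = -3*J²)
((-1348 + A(37))/(O(-31) + 2009))*(-8) = ((-1348 - 3*37²)/(8*(-31) + 2009))*(-8) = ((-1348 - 3*1369)/(-248 + 2009))*(-8) = ((-1348 - 4107)/1761)*(-8) = -5455*1/1761*(-8) = -5455/1761*(-8) = 43640/1761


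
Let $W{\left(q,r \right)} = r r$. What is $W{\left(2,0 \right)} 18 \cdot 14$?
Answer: $0$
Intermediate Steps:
$W{\left(q,r \right)} = r^{2}$
$W{\left(2,0 \right)} 18 \cdot 14 = 0^{2} \cdot 18 \cdot 14 = 0 \cdot 18 \cdot 14 = 0 \cdot 14 = 0$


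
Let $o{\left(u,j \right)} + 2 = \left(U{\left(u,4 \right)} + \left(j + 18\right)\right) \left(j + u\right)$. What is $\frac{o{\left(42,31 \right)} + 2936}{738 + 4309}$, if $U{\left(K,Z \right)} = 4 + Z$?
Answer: $\frac{7095}{5047} \approx 1.4058$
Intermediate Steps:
$o{\left(u,j \right)} = -2 + \left(26 + j\right) \left(j + u\right)$ ($o{\left(u,j \right)} = -2 + \left(\left(4 + 4\right) + \left(j + 18\right)\right) \left(j + u\right) = -2 + \left(8 + \left(18 + j\right)\right) \left(j + u\right) = -2 + \left(26 + j\right) \left(j + u\right)$)
$\frac{o{\left(42,31 \right)} + 2936}{738 + 4309} = \frac{\left(-2 + 31^{2} + 26 \cdot 31 + 26 \cdot 42 + 31 \cdot 42\right) + 2936}{738 + 4309} = \frac{\left(-2 + 961 + 806 + 1092 + 1302\right) + 2936}{5047} = \left(4159 + 2936\right) \frac{1}{5047} = 7095 \cdot \frac{1}{5047} = \frac{7095}{5047}$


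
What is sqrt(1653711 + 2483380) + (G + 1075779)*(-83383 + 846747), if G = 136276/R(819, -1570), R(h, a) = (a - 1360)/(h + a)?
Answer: 1242136643484772/1465 + sqrt(4137091) ≈ 8.4787e+11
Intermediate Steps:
R(h, a) = (-1360 + a)/(a + h)
G = 51171638/1465 (G = 136276/(((-1360 - 1570)/(-1570 + 819))) = 136276/((-2930/(-751))) = 136276/((-1/751*(-2930))) = 136276/(2930/751) = 136276*(751/2930) = 51171638/1465 ≈ 34929.)
sqrt(1653711 + 2483380) + (G + 1075779)*(-83383 + 846747) = sqrt(1653711 + 2483380) + (51171638/1465 + 1075779)*(-83383 + 846747) = sqrt(4137091) + (1627187873/1465)*763364 = sqrt(4137091) + 1242136643484772/1465 = 1242136643484772/1465 + sqrt(4137091)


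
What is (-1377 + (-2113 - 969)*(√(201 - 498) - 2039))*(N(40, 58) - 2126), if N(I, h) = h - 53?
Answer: -13325863341 + 19610766*I*√33 ≈ -1.3326e+10 + 1.1266e+8*I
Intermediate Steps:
N(I, h) = -53 + h
(-1377 + (-2113 - 969)*(√(201 - 498) - 2039))*(N(40, 58) - 2126) = (-1377 + (-2113 - 969)*(√(201 - 498) - 2039))*((-53 + 58) - 2126) = (-1377 - 3082*(√(-297) - 2039))*(5 - 2126) = (-1377 - 3082*(3*I*√33 - 2039))*(-2121) = (-1377 - 3082*(-2039 + 3*I*√33))*(-2121) = (-1377 + (6284198 - 9246*I*√33))*(-2121) = (6282821 - 9246*I*√33)*(-2121) = -13325863341 + 19610766*I*√33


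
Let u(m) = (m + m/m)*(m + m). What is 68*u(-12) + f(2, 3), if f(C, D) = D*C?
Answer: 17958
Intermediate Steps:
f(C, D) = C*D
u(m) = 2*m*(1 + m) (u(m) = (m + 1)*(2*m) = (1 + m)*(2*m) = 2*m*(1 + m))
68*u(-12) + f(2, 3) = 68*(2*(-12)*(1 - 12)) + 2*3 = 68*(2*(-12)*(-11)) + 6 = 68*264 + 6 = 17952 + 6 = 17958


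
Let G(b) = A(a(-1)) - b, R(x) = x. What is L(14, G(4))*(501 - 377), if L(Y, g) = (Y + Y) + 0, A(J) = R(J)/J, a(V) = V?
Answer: 3472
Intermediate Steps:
A(J) = 1 (A(J) = J/J = 1)
G(b) = 1 - b
L(Y, g) = 2*Y (L(Y, g) = 2*Y + 0 = 2*Y)
L(14, G(4))*(501 - 377) = (2*14)*(501 - 377) = 28*124 = 3472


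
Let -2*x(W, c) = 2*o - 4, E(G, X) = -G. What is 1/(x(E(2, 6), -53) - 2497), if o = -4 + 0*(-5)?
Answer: -1/2491 ≈ -0.00040145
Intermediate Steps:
o = -4 (o = -4 + 0 = -4)
x(W, c) = 6 (x(W, c) = -(2*(-4) - 4)/2 = -(-8 - 4)/2 = -½*(-12) = 6)
1/(x(E(2, 6), -53) - 2497) = 1/(6 - 2497) = 1/(-2491) = -1/2491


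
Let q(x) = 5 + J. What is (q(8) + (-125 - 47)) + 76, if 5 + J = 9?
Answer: -87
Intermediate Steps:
J = 4 (J = -5 + 9 = 4)
q(x) = 9 (q(x) = 5 + 4 = 9)
(q(8) + (-125 - 47)) + 76 = (9 + (-125 - 47)) + 76 = (9 - 172) + 76 = -163 + 76 = -87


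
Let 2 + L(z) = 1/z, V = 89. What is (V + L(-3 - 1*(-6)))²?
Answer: 68644/9 ≈ 7627.1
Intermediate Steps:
L(z) = -2 + 1/z
(V + L(-3 - 1*(-6)))² = (89 + (-2 + 1/(-3 - 1*(-6))))² = (89 + (-2 + 1/(-3 + 6)))² = (89 + (-2 + 1/3))² = (89 + (-2 + ⅓))² = (89 - 5/3)² = (262/3)² = 68644/9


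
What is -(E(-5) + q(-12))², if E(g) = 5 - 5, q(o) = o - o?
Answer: 0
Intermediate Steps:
q(o) = 0
E(g) = 0
-(E(-5) + q(-12))² = -(0 + 0)² = -1*0² = -1*0 = 0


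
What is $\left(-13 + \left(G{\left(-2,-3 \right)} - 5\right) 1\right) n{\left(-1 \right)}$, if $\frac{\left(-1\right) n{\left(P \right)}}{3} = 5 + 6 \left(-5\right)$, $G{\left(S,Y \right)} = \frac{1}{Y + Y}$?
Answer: $- \frac{2725}{2} \approx -1362.5$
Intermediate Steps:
$G{\left(S,Y \right)} = \frac{1}{2 Y}$
$n{\left(P \right)} = 75$ ($n{\left(P \right)} = - 3 \left(5 + 6 \left(-5\right)\right) = - 3 \left(5 - 30\right) = \left(-3\right) \left(-25\right) = 75$)
$\left(-13 + \left(G{\left(-2,-3 \right)} - 5\right) 1\right) n{\left(-1 \right)} = \left(-13 + \left(\frac{1}{2 \left(-3\right)} - 5\right) 1\right) 75 = \left(-13 + \left(\frac{1}{2} \left(- \frac{1}{3}\right) - 5\right) 1\right) 75 = \left(-13 + \left(- \frac{1}{6} - 5\right) 1\right) 75 = \left(-13 - \frac{31}{6}\right) 75 = \left(- \frac{109}{6}\right) 75 = - \frac{2725}{2}$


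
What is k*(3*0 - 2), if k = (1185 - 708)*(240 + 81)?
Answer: -306234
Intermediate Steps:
k = 153117 (k = 477*321 = 153117)
k*(3*0 - 2) = 153117*(3*0 - 2) = 153117*(0 - 2) = 153117*(-2) = -306234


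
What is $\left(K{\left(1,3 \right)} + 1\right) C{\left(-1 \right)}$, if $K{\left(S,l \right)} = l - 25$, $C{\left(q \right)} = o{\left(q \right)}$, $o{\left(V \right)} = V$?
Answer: $21$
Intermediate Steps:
$C{\left(q \right)} = q$
$K{\left(S,l \right)} = -25 + l$ ($K{\left(S,l \right)} = l - 25 = -25 + l$)
$\left(K{\left(1,3 \right)} + 1\right) C{\left(-1 \right)} = \left(\left(-25 + 3\right) + 1\right) \left(-1\right) = \left(-22 + 1\right) \left(-1\right) = \left(-21\right) \left(-1\right) = 21$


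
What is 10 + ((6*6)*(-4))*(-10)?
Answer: 1450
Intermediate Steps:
10 + ((6*6)*(-4))*(-10) = 10 + (36*(-4))*(-10) = 10 - 144*(-10) = 10 + 1440 = 1450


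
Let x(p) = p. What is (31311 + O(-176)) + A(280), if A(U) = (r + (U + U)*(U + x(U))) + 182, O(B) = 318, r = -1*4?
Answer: 345407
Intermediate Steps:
r = -4
A(U) = 178 + 4*U**2 (A(U) = (-4 + (U + U)*(U + U)) + 182 = (-4 + (2*U)*(2*U)) + 182 = (-4 + 4*U**2) + 182 = 178 + 4*U**2)
(31311 + O(-176)) + A(280) = (31311 + 318) + (178 + 4*280**2) = 31629 + (178 + 4*78400) = 31629 + (178 + 313600) = 31629 + 313778 = 345407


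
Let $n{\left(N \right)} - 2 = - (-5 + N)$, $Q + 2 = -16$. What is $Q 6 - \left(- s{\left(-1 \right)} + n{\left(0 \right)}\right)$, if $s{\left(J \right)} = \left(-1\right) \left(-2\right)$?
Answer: $-113$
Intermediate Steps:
$Q = -18$ ($Q = -2 - 16 = -18$)
$n{\left(N \right)} = 7 - N$ ($n{\left(N \right)} = 2 - \left(-5 + N\right) = 7 - N$)
$s{\left(J \right)} = 2$
$Q 6 - \left(- s{\left(-1 \right)} + n{\left(0 \right)}\right) = \left(-18\right) 6 + \left(2 - \left(7 - 0\right)\right) = -108 + \left(2 - \left(7 + 0\right)\right) = -108 + \left(2 - 7\right) = -108 - 5 = -113$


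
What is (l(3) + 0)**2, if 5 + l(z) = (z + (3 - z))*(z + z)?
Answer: 169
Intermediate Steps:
l(z) = -5 + 6*z (l(z) = -5 + (z + (3 - z))*(z + z) = -5 + 3*(2*z) = -5 + 6*z)
(l(3) + 0)**2 = ((-5 + 6*3) + 0)**2 = ((-5 + 18) + 0)**2 = (13 + 0)**2 = 13**2 = 169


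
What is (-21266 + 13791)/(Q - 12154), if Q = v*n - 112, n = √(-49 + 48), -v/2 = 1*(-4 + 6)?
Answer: 3526475/5786722 - 575*I/2893361 ≈ 0.60941 - 0.00019873*I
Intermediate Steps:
v = -4 (v = -2*(-4 + 6) = -2*2 = -4)
n = I (n = √(-1) = I ≈ 1.0*I)
Q = -112 - 4*I (Q = -4*I - 112 = -112 - 4*I ≈ -112.0 - 4.0*I)
(-21266 + 13791)/(Q - 12154) = (-21266 + 13791)/((-112 - 4*I) - 12154) = -7475*(-12266 + 4*I)/150454772 = -575*(-12266 + 4*I)/11573444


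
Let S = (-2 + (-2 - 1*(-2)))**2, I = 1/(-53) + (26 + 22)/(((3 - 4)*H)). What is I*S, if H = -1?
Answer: 10172/53 ≈ 191.92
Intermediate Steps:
I = 2543/53 (I = 1/(-53) + (26 + 22)/(((3 - 4)*(-1))) = 1*(-1/53) + 48/((-1*(-1))) = -1/53 + 48/1 = -1/53 + 48*1 = -1/53 + 48 = 2543/53 ≈ 47.981)
S = 4 (S = (-2 + (-2 + 2))**2 = (-2 + 0)**2 = (-2)**2 = 4)
I*S = (2543/53)*4 = 10172/53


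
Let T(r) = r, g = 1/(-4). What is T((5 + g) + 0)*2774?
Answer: 26353/2 ≈ 13177.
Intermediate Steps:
g = -¼ ≈ -0.25000
T((5 + g) + 0)*2774 = ((5 - ¼) + 0)*2774 = (19/4 + 0)*2774 = (19/4)*2774 = 26353/2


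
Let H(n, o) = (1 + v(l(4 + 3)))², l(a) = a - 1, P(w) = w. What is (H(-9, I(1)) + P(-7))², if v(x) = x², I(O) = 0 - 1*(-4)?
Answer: 1855044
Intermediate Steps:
I(O) = 4 (I(O) = 0 + 4 = 4)
l(a) = -1 + a
H(n, o) = 1369 (H(n, o) = (1 + (-1 + (4 + 3))²)² = (1 + (-1 + 7)²)² = (1 + 6²)² = (1 + 36)² = 37² = 1369)
(H(-9, I(1)) + P(-7))² = (1369 - 7)² = 1362² = 1855044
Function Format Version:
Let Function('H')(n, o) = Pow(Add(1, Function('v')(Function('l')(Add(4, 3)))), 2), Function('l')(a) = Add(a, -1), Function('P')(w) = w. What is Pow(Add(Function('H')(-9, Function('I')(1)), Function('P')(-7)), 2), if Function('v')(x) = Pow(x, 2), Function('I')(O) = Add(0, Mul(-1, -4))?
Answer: 1855044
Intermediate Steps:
Function('I')(O) = 4 (Function('I')(O) = Add(0, 4) = 4)
Function('l')(a) = Add(-1, a)
Function('H')(n, o) = 1369 (Function('H')(n, o) = Pow(Add(1, Pow(Add(-1, Add(4, 3)), 2)), 2) = Pow(Add(1, Pow(Add(-1, 7), 2)), 2) = Pow(Add(1, Pow(6, 2)), 2) = Pow(Add(1, 36), 2) = Pow(37, 2) = 1369)
Pow(Add(Function('H')(-9, Function('I')(1)), Function('P')(-7)), 2) = Pow(Add(1369, -7), 2) = Pow(1362, 2) = 1855044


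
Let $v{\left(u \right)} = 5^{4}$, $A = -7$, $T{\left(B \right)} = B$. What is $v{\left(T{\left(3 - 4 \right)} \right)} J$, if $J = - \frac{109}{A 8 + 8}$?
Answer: $\frac{68125}{48} \approx 1419.3$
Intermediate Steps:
$v{\left(u \right)} = 625$
$J = \frac{109}{48}$ ($J = - \frac{109}{\left(-7\right) 8 + 8} = - \frac{109}{-56 + 8} = - \frac{109}{-48} = \left(-109\right) \left(- \frac{1}{48}\right) = \frac{109}{48} \approx 2.2708$)
$v{\left(T{\left(3 - 4 \right)} \right)} J = 625 \cdot \frac{109}{48} = \frac{68125}{48}$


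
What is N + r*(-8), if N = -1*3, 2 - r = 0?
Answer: -19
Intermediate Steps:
r = 2 (r = 2 - 1*0 = 2 + 0 = 2)
N = -3
N + r*(-8) = -3 + 2*(-8) = -3 - 16 = -19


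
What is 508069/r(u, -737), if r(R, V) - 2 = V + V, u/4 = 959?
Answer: -508069/1472 ≈ -345.16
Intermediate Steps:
u = 3836 (u = 4*959 = 3836)
r(R, V) = 2 + 2*V (r(R, V) = 2 + (V + V) = 2 + 2*V)
508069/r(u, -737) = 508069/(2 + 2*(-737)) = 508069/(2 - 1474) = 508069/(-1472) = 508069*(-1/1472) = -508069/1472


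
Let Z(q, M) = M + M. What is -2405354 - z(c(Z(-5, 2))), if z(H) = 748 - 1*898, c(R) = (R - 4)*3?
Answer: -2405204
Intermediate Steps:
Z(q, M) = 2*M
c(R) = -12 + 3*R (c(R) = (-4 + R)*3 = -12 + 3*R)
z(H) = -150 (z(H) = 748 - 898 = -150)
-2405354 - z(c(Z(-5, 2))) = -2405354 - 1*(-150) = -2405354 + 150 = -2405204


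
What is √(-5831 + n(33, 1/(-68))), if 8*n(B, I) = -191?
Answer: I*√93678/4 ≈ 76.517*I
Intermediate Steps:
n(B, I) = -191/8 (n(B, I) = (⅛)*(-191) = -191/8)
√(-5831 + n(33, 1/(-68))) = √(-5831 - 191/8) = √(-46839/8) = I*√93678/4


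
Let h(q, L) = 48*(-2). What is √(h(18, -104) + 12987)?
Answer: √12891 ≈ 113.54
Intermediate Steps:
h(q, L) = -96
√(h(18, -104) + 12987) = √(-96 + 12987) = √12891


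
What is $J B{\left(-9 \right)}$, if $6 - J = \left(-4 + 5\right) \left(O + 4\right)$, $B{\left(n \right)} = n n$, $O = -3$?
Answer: $405$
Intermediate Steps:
$B{\left(n \right)} = n^{2}$
$J = 5$ ($J = 6 - \left(-4 + 5\right) \left(-3 + 4\right) = 6 - 1 \cdot 1 = 6 - 1 = 5$)
$J B{\left(-9 \right)} = 5 \left(-9\right)^{2} = 5 \cdot 81 = 405$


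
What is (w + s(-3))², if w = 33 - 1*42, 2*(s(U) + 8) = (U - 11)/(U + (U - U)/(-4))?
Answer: 1936/9 ≈ 215.11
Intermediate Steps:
s(U) = -8 + (-11 + U)/(2*U) (s(U) = -8 + ((U - 11)/(U + (U - U)/(-4)))/2 = -8 + ((-11 + U)/(U + 0*(-¼)))/2 = -8 + ((-11 + U)/(U + 0))/2 = -8 + ((-11 + U)/U)/2 = -8 + (-11 + U)/(2*U))
w = -9 (w = 33 - 42 = -9)
(w + s(-3))² = (-9 + (½)*(-11 - 15*(-3))/(-3))² = (-9 + (½)*(-⅓)*(-11 + 45))² = (-9 + (½)*(-⅓)*34)² = (-9 - 17/3)² = (-44/3)² = 1936/9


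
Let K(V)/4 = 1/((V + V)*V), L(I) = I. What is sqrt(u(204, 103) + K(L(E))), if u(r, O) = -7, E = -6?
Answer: 5*I*sqrt(10)/6 ≈ 2.6352*I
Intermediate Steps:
K(V) = 2/V**2 (K(V) = 4*(1/((V + V)*V)) = 4*(1/(((2*V))*V)) = 4*((1/(2*V))/V) = 4*(1/(2*V**2)) = 2/V**2)
sqrt(u(204, 103) + K(L(E))) = sqrt(-7 + 2/(-6)**2) = sqrt(-7 + 2*(1/36)) = sqrt(-7 + 1/18) = sqrt(-125/18) = 5*I*sqrt(10)/6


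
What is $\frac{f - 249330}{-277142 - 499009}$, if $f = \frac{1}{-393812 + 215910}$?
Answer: $\frac{44356305661}{138078815202} \approx 0.32124$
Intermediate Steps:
$f = - \frac{1}{177902}$ ($f = \frac{1}{-177902} = - \frac{1}{177902} \approx -5.6211 \cdot 10^{-6}$)
$\frac{f - 249330}{-277142 - 499009} = \frac{- \frac{1}{177902} - 249330}{-277142 - 499009} = - \frac{44356305661}{177902 \left(-776151\right)} = \left(- \frac{44356305661}{177902}\right) \left(- \frac{1}{776151}\right) = \frac{44356305661}{138078815202}$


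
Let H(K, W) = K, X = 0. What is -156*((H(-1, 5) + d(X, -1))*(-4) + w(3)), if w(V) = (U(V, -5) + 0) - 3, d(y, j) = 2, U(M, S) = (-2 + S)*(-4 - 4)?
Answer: -7644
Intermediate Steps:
U(M, S) = 16 - 8*S (U(M, S) = (-2 + S)*(-8) = 16 - 8*S)
w(V) = 53 (w(V) = ((16 - 8*(-5)) + 0) - 3 = ((16 + 40) + 0) - 3 = (56 + 0) - 3 = 56 - 3 = 53)
-156*((H(-1, 5) + d(X, -1))*(-4) + w(3)) = -156*((-1 + 2)*(-4) + 53) = -156*(1*(-4) + 53) = -156*(-4 + 53) = -156*49 = -7644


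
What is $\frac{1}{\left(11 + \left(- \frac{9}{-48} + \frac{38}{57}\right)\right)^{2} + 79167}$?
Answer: $\frac{2304}{182724529} \approx 1.2609 \cdot 10^{-5}$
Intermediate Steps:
$\frac{1}{\left(11 + \left(- \frac{9}{-48} + \frac{38}{57}\right)\right)^{2} + 79167} = \frac{1}{\left(11 + \left(\left(-9\right) \left(- \frac{1}{48}\right) + 38 \cdot \frac{1}{57}\right)\right)^{2} + 79167} = \frac{1}{\left(11 + \left(\frac{3}{16} + \frac{2}{3}\right)\right)^{2} + 79167} = \frac{1}{\left(11 + \frac{41}{48}\right)^{2} + 79167} = \frac{1}{\left(\frac{569}{48}\right)^{2} + 79167} = \frac{1}{\frac{323761}{2304} + 79167} = \frac{1}{\frac{182724529}{2304}} = \frac{2304}{182724529}$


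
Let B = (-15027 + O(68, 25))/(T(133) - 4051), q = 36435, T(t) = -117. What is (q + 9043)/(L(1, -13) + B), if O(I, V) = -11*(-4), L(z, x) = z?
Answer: 189552304/19151 ≈ 9897.8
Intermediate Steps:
O(I, V) = 44
B = 14983/4168 (B = (-15027 + 44)/(-117 - 4051) = -14983/(-4168) = -14983*(-1/4168) = 14983/4168 ≈ 3.5948)
(q + 9043)/(L(1, -13) + B) = (36435 + 9043)/(1 + 14983/4168) = 45478/(19151/4168) = 45478*(4168/19151) = 189552304/19151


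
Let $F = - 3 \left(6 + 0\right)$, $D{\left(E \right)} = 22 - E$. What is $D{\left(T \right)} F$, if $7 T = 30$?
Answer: $- \frac{2232}{7} \approx -318.86$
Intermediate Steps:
$T = \frac{30}{7}$ ($T = \frac{1}{7} \cdot 30 = \frac{30}{7} \approx 4.2857$)
$F = -18$ ($F = \left(-3\right) 6 = -18$)
$D{\left(T \right)} F = \left(22 - \frac{30}{7}\right) \left(-18\right) = \frac{124}{7} \left(-18\right) = - \frac{2232}{7}$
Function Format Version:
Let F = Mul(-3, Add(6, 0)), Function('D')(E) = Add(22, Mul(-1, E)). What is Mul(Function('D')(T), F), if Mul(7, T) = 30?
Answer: Rational(-2232, 7) ≈ -318.86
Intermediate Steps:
T = Rational(30, 7) (T = Mul(Rational(1, 7), 30) = Rational(30, 7) ≈ 4.2857)
F = -18 (F = Mul(-3, 6) = -18)
Mul(Function('D')(T), F) = Mul(Add(22, Mul(-1, Rational(30, 7))), -18) = Mul(Add(22, Rational(-30, 7)), -18) = Mul(Rational(124, 7), -18) = Rational(-2232, 7)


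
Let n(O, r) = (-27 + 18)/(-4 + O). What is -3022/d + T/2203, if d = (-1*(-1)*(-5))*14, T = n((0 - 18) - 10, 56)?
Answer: 106519771/2467360 ≈ 43.172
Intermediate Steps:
n(O, r) = -9/(-4 + O)
T = 9/32 (T = -9/(-4 + ((0 - 18) - 10)) = -9/(-4 + (-18 - 10)) = -9/(-4 - 28) = -9/(-32) = -9*(-1/32) = 9/32 ≈ 0.28125)
d = -70 (d = (1*(-5))*14 = -5*14 = -70)
-3022/d + T/2203 = -3022/(-70) + (9/32)/2203 = -3022*(-1/70) + (9/32)*(1/2203) = 1511/35 + 9/70496 = 106519771/2467360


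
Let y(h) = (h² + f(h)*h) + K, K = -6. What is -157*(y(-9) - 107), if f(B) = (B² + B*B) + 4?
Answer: 239582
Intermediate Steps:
f(B) = 4 + 2*B² (f(B) = (B² + B²) + 4 = 2*B² + 4 = 4 + 2*B²)
y(h) = -6 + h² + h*(4 + 2*h²) (y(h) = (h² + (4 + 2*h²)*h) - 6 = (h² + h*(4 + 2*h²)) - 6 = -6 + h² + h*(4 + 2*h²))
-157*(y(-9) - 107) = -157*((-6 + (-9)² + 2*(-9)*(2 + (-9)²)) - 107) = -157*((-6 + 81 + 2*(-9)*(2 + 81)) - 107) = -157*((-6 + 81 + 2*(-9)*83) - 107) = -157*((-6 + 81 - 1494) - 107) = -157*(-1419 - 107) = -157*(-1526) = 239582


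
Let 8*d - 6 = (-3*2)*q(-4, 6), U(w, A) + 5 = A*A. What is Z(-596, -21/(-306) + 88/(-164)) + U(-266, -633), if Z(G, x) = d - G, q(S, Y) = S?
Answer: 1605135/4 ≈ 4.0128e+5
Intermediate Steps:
U(w, A) = -5 + A**2 (U(w, A) = -5 + A*A = -5 + A**2)
d = 15/4 (d = 3/4 + (-3*2*(-4))/8 = 3/4 + (-6*(-4))/8 = 3/4 + (1/8)*24 = 3/4 + 3 = 15/4 ≈ 3.7500)
Z(G, x) = 15/4 - G
Z(-596, -21/(-306) + 88/(-164)) + U(-266, -633) = (15/4 - 1*(-596)) + (-5 + (-633)**2) = (15/4 + 596) + (-5 + 400689) = 2399/4 + 400684 = 1605135/4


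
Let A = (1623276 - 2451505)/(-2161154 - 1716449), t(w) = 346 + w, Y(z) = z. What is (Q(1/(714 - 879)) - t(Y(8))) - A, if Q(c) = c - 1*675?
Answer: -658499360743/639804495 ≈ -1029.2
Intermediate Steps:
Q(c) = -675 + c (Q(c) = c - 675 = -675 + c)
A = 828229/3877603 (A = -828229/(-3877603) = -828229*(-1/3877603) = 828229/3877603 ≈ 0.21359)
(Q(1/(714 - 879)) - t(Y(8))) - A = ((-675 + 1/(714 - 879)) - (346 + 8)) - 1*828229/3877603 = ((-675 + 1/(-165)) - 1*354) - 828229/3877603 = ((-675 - 1/165) - 354) - 828229/3877603 = (-111376/165 - 354) - 828229/3877603 = -169786/165 - 828229/3877603 = -658499360743/639804495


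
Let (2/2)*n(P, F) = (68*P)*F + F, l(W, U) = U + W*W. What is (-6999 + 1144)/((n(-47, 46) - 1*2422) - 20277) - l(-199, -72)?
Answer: -6706840046/169669 ≈ -39529.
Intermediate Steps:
l(W, U) = U + W²
n(P, F) = F + 68*F*P (n(P, F) = (68*P)*F + F = 68*F*P + F = F + 68*F*P)
(-6999 + 1144)/((n(-47, 46) - 1*2422) - 20277) - l(-199, -72) = (-6999 + 1144)/((46*(1 + 68*(-47)) - 1*2422) - 20277) - (-72 + (-199)²) = -5855/((46*(1 - 3196) - 2422) - 20277) - (-72 + 39601) = -5855/((46*(-3195) - 2422) - 20277) - 1*39529 = -5855/((-146970 - 2422) - 20277) - 39529 = -5855/(-149392 - 20277) - 39529 = -5855/(-169669) - 39529 = -5855*(-1/169669) - 39529 = 5855/169669 - 39529 = -6706840046/169669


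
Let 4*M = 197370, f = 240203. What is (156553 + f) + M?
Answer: 892197/2 ≈ 4.4610e+5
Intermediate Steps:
M = 98685/2 (M = (¼)*197370 = 98685/2 ≈ 49343.)
(156553 + f) + M = (156553 + 240203) + 98685/2 = 396756 + 98685/2 = 892197/2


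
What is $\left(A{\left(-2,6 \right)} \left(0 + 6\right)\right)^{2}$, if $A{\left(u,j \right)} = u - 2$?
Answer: $576$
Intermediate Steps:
$A{\left(u,j \right)} = -2 + u$ ($A{\left(u,j \right)} = u - 2 = -2 + u$)
$\left(A{\left(-2,6 \right)} \left(0 + 6\right)\right)^{2} = \left(\left(-2 - 2\right) \left(0 + 6\right)\right)^{2} = \left(\left(-4\right) 6\right)^{2} = \left(-24\right)^{2} = 576$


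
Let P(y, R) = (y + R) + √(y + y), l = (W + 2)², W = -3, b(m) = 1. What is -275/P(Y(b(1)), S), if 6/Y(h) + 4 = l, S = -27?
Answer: 1595/169 + 110*I/169 ≈ 9.4379 + 0.65089*I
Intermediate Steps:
l = 1 (l = (-3 + 2)² = (-1)² = 1)
Y(h) = -2 (Y(h) = 6/(-4 + 1) = 6/(-3) = 6*(-⅓) = -2)
P(y, R) = R + y + √2*√y (P(y, R) = (R + y) + √(2*y) = (R + y) + √2*√y = R + y + √2*√y)
-275/P(Y(b(1)), S) = -275/(-27 - 2 + √2*√(-2)) = -275/(-27 - 2 + √2*(I*√2)) = -275/(-27 - 2 + 2*I) = -275*(-29 - 2*I)/845 = -55*(-29 - 2*I)/169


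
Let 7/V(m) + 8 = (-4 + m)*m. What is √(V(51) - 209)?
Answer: I*√1192813366/2389 ≈ 14.457*I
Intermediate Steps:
V(m) = 7/(-8 + m*(-4 + m)) (V(m) = 7/(-8 + (-4 + m)*m) = 7/(-8 + m*(-4 + m)))
√(V(51) - 209) = √(7/(-8 + 51² - 4*51) - 209) = √(7/(-8 + 2601 - 204) - 209) = √(7/2389 - 209) = √(-499294/2389) = I*√1192813366/2389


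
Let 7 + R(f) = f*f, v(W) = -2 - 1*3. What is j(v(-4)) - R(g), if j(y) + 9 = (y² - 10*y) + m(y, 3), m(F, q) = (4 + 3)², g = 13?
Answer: -47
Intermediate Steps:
m(F, q) = 49 (m(F, q) = 7² = 49)
v(W) = -5 (v(W) = -2 - 3 = -5)
j(y) = 40 + y² - 10*y (j(y) = -9 + ((y² - 10*y) + 49) = -9 + (49 + y² - 10*y) = 40 + y² - 10*y)
R(f) = -7 + f² (R(f) = -7 + f*f = -7 + f²)
j(v(-4)) - R(g) = (40 + (-5)² - 10*(-5)) - (-7 + 13²) = (40 + 25 + 50) - (-7 + 169) = 115 - 1*162 = 115 - 162 = -47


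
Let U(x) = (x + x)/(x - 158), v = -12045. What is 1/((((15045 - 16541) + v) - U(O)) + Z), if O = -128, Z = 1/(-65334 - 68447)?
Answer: -19130683/259065702614 ≈ -7.3845e-5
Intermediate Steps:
Z = -1/133781 (Z = 1/(-133781) = -1/133781 ≈ -7.4749e-6)
U(x) = 2*x/(-158 + x) (U(x) = (2*x)/(-158 + x) = 2*x/(-158 + x))
1/((((15045 - 16541) + v) - U(O)) + Z) = 1/((((15045 - 16541) - 12045) - 2*(-128)/(-158 - 128)) - 1/133781) = 1/(((-1496 - 12045) - 2*(-128)/(-286)) - 1/133781) = 1/((-13541 - 2*(-128)*(-1)/286) - 1/133781) = 1/((-13541 - 1*128/143) - 1/133781) = 1/((-13541 - 128/143) - 1/133781) = 1/(-1936491/143 - 1/133781) = 1/(-259065702614/19130683) = -19130683/259065702614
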